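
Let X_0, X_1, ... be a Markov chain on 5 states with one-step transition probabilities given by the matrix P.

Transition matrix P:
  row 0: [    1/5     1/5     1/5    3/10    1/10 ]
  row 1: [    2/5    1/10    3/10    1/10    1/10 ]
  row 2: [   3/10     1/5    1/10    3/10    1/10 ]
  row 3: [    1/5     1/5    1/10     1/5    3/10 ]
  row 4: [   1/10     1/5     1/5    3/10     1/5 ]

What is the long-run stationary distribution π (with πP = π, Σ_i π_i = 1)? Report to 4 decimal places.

π = [0.2376, 0.1818, 0.1766, 0.2397, 0.1644]

Balance equations π_j = Σ_i π_i·P[i][j]:
  π_0 = 1/5·π_0 + 2/5·π_1 + 3/10·π_2 + 1/5·π_3 + 1/10·π_4
  π_1 = 1/5·π_0 + 1/10·π_1 + 1/5·π_2 + 1/5·π_3 + 1/5·π_4
  π_2 = 1/5·π_0 + 3/10·π_1 + 1/10·π_2 + 1/10·π_3 + 1/5·π_4
  π_3 = 3/10·π_0 + 1/10·π_1 + 3/10·π_2 + 1/5·π_3 + 3/10·π_4
  normalize: π_0 + π_1 + π_2 + π_3 + π_4 = 1
Solving the linear system gives exactly π = [2846/11979, 2/11, 235/1331, 29/121, 179/1089].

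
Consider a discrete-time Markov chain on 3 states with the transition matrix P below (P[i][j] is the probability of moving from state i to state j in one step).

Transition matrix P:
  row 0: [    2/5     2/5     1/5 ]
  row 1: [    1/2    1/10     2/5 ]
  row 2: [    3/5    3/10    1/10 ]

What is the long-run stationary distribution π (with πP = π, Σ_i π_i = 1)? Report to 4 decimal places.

Balance equations π_j = Σ_i π_i·P[i][j]:
  π_0 = 2/5·π_0 + 1/2·π_1 + 3/5·π_2
  π_1 = 2/5·π_0 + 1/10·π_1 + 3/10·π_2
  normalize: π_0 + π_1 + π_2 = 1
Solving the linear system gives exactly π = [69/145, 42/145, 34/145].

π = [0.4759, 0.2897, 0.2345]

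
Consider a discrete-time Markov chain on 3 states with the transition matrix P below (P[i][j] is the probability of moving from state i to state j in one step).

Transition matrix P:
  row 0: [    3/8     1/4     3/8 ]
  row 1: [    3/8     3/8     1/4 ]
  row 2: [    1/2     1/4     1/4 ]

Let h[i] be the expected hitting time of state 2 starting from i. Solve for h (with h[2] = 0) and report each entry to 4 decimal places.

First-step conditioning: h[2] = 0; for i ≠ 2, h[i] = 1 + Σ_k P[i][k]·h[k].
  h[0] = 1 + 3/8·h[0] + 1/4·h[1]
  h[1] = 1 + 3/8·h[0] + 3/8·h[1]
Solving the 2×2 linear system over states ≠ 2 gives exactly h = [56/19, 64/19, 0] (h[2] = 0 is the target).

h = [2.9474, 3.3684, 0.0000]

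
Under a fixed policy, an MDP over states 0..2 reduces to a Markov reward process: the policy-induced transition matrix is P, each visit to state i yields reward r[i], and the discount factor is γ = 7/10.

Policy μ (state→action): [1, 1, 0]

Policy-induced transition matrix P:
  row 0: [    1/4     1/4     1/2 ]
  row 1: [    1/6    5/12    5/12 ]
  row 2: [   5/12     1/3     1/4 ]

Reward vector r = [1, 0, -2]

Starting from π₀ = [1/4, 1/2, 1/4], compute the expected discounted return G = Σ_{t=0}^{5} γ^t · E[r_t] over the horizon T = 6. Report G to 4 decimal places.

t=0: π = [0.2500, 0.5000, 0.2500], E[r] = -0.2500, γ^t·E[r] = -0.250000, running G = -0.250000
t=1: π = [0.2500, 0.3542, 0.3958], E[r] = -0.5417, γ^t·E[r] = -0.379167, running G = -0.629167
t=2: π = [0.2865, 0.3420, 0.3715], E[r] = -0.4566, γ^t·E[r] = -0.223733, running G = -0.852899
t=3: π = [0.2834, 0.3380, 0.3786], E[r] = -0.4738, γ^t·E[r] = -0.162518, running G = -1.015417
t=4: π = [0.2849, 0.3379, 0.3772], E[r] = -0.4694, γ^t·E[r] = -0.112709, running G = -1.128126
t=5: π = [0.2847, 0.3377, 0.3775], E[r] = -0.4704, γ^t·E[r] = -0.079058, running G = -1.207185

G = -1.2072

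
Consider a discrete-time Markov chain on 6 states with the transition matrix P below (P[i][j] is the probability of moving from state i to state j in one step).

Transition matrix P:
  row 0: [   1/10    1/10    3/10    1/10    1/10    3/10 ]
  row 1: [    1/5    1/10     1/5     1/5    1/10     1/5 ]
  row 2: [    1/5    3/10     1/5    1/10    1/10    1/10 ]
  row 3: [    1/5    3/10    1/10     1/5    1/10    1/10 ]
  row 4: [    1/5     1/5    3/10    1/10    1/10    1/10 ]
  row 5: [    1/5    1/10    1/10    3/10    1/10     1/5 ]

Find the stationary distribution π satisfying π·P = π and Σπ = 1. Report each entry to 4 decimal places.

Balance equations π_j = Σ_i π_i·P[i][j]:
  π_0 = 1/10·π_0 + 1/5·π_1 + 1/5·π_2 + 1/5·π_3 + 1/5·π_4 + 1/5·π_5
  π_1 = 1/10·π_0 + 1/10·π_1 + 3/10·π_2 + 3/10·π_3 + 1/5·π_4 + 1/10·π_5
  π_2 = 3/10·π_0 + 1/5·π_1 + 1/5·π_2 + 1/10·π_3 + 3/10·π_4 + 1/10·π_5
  π_3 = 1/10·π_0 + 1/5·π_1 + 1/10·π_2 + 1/5·π_3 + 1/10·π_4 + 3/10·π_5
  π_4 = 1/10·π_0 + 1/10·π_1 + 1/10·π_2 + 1/10·π_3 + 1/10·π_4 + 1/10·π_5
  normalize: π_0 + π_1 + π_2 + π_3 + π_4 + π_5 = 1
Solving the linear system gives exactly π = [2/11, 201/1100, 1921/9900, 1679/9900, 1/10, 189/1100].

π = [0.1818, 0.1827, 0.1940, 0.1696, 0.1000, 0.1718]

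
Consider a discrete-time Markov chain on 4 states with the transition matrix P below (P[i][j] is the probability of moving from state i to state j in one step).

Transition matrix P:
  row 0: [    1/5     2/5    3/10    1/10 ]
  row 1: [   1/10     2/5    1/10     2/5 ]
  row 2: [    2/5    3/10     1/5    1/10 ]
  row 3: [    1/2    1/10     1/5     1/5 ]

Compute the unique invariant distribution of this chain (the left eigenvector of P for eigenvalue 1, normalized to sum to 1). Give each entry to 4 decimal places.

π = [0.2725, 0.3155, 0.1957, 0.2163]

Balance equations π_j = Σ_i π_i·P[i][j]:
  π_0 = 1/5·π_0 + 1/10·π_1 + 2/5·π_2 + 1/2·π_3
  π_1 = 2/5·π_0 + 2/5·π_1 + 3/10·π_2 + 1/10·π_3
  π_2 = 3/10·π_0 + 1/10·π_1 + 1/5·π_2 + 1/5·π_3
  normalize: π_0 + π_1 + π_2 + π_3 = 1
Solving the linear system gives exactly π = [97/356, 337/1068, 209/1068, 77/356].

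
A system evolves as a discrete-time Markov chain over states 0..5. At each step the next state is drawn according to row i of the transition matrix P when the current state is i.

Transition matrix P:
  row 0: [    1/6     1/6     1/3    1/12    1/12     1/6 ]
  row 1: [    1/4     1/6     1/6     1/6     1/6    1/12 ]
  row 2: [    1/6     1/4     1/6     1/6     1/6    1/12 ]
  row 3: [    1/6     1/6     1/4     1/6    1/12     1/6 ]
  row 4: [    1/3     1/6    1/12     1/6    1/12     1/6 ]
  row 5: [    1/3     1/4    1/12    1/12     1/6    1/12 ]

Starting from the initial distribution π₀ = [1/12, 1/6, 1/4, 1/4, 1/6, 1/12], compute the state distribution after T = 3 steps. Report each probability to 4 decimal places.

π = [0.2243, 0.1934, 0.1947, 0.1375, 0.1261, 0.1239]

t=0: π = [0.0833, 0.1667, 0.2500, 0.2500, 0.1667, 0.0833]
t=1: π = [0.2222, 0.1944, 0.1806, 0.1528, 0.1250, 0.1250]
t=2: π = [0.2245, 0.1921, 0.1956, 0.1377, 0.1250, 0.1250]
t=3: π = [0.2243, 0.1934, 0.1947, 0.1375, 0.1261, 0.1239]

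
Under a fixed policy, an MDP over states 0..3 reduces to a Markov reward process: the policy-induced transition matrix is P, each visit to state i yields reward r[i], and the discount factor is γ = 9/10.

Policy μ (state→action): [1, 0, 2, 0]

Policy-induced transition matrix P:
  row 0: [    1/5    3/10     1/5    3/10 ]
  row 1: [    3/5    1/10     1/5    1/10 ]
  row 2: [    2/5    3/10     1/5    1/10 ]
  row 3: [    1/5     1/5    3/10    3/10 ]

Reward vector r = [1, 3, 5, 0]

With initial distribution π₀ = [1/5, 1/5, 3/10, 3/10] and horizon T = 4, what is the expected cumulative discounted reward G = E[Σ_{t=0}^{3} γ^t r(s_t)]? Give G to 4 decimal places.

G = 7.5546

t=0: π = [0.2000, 0.2000, 0.3000, 0.3000], E[r] = 2.3000, γ^t·E[r] = 2.300000, running G = 2.300000
t=1: π = [0.3400, 0.2300, 0.2300, 0.2000], E[r] = 2.1800, γ^t·E[r] = 1.962000, running G = 4.262000
t=2: π = [0.3380, 0.2340, 0.2200, 0.2080], E[r] = 2.1400, γ^t·E[r] = 1.733400, running G = 5.995400
t=3: π = [0.3376, 0.2324, 0.2208, 0.2092], E[r] = 2.1388, γ^t·E[r] = 1.559185, running G = 7.554585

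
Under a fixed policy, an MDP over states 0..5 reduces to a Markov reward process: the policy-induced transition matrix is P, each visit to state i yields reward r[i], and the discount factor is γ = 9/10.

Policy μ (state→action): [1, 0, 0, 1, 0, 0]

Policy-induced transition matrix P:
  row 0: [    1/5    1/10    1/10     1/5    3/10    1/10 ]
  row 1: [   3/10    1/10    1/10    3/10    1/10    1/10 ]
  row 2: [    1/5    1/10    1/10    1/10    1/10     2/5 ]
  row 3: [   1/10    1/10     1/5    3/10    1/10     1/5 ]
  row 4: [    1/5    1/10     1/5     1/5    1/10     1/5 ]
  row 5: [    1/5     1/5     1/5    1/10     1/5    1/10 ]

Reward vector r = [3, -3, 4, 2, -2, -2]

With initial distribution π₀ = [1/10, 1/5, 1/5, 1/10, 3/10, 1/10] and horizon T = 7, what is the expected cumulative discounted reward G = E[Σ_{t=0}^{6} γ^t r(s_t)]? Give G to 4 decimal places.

G = 2.3075

t=0: π = [0.1000, 0.2000, 0.2000, 0.1000, 0.3000, 0.1000], E[r] = -0.1000, γ^t·E[r] = -0.100000, running G = -0.100000
t=1: π = [0.2100, 0.1100, 0.1500, 0.2000, 0.1300, 0.2000], E[r] = 0.6400, γ^t·E[r] = 0.576000, running G = 0.476000
t=2: π = [0.1910, 0.1200, 0.1530, 0.1960, 0.1620, 0.1780], E[r] = 0.5370, γ^t·E[r] = 0.434970, running G = 0.910970
t=3: π = [0.1924, 0.1178, 0.1536, 0.1985, 0.1560, 0.1817], E[r] = 0.5598, γ^t·E[r] = 0.408094, running G = 1.319064
t=4: π = [0.1919, 0.1182, 0.1536, 0.1981, 0.1567, 0.1815], E[r] = 0.5556, γ^t·E[r] = 0.364529, running G = 1.683593
t=5: π = [0.1920, 0.1182, 0.1536, 0.1981, 0.1565, 0.1816], E[r] = 0.5561, γ^t·E[r] = 0.328370, running G = 2.011964
t=6: π = [0.1920, 0.1182, 0.1536, 0.1981, 0.1566, 0.1816], E[r] = 0.5560, γ^t·E[r] = 0.295493, running G = 2.307457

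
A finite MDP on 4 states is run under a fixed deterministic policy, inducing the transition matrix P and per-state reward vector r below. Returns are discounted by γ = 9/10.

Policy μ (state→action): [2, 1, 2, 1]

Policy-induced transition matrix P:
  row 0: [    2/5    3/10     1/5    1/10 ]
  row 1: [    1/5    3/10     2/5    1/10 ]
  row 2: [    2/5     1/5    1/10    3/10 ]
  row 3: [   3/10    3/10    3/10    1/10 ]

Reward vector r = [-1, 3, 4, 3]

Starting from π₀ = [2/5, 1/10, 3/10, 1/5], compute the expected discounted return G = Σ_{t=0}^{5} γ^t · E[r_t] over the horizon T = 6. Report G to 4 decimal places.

t=0: π = [0.4000, 0.1000, 0.3000, 0.2000], E[r] = 1.7000, γ^t·E[r] = 1.700000, running G = 1.700000
t=1: π = [0.3600, 0.2700, 0.2100, 0.1600], E[r] = 1.7700, γ^t·E[r] = 1.593000, running G = 3.293000
t=2: π = [0.3300, 0.2790, 0.2490, 0.1420], E[r] = 1.9290, γ^t·E[r] = 1.562490, running G = 4.855490
t=3: π = [0.3300, 0.2751, 0.2451, 0.1498], E[r] = 1.9251, γ^t·E[r] = 1.403398, running G = 6.258888
t=4: π = [0.3300, 0.2755, 0.2455, 0.1490], E[r] = 1.9255, γ^t·E[r] = 1.263314, running G = 7.522202
t=5: π = [0.3300, 0.2755, 0.2455, 0.1491], E[r] = 1.9255, γ^t·E[r] = 1.136960, running G = 8.659161

G = 8.6592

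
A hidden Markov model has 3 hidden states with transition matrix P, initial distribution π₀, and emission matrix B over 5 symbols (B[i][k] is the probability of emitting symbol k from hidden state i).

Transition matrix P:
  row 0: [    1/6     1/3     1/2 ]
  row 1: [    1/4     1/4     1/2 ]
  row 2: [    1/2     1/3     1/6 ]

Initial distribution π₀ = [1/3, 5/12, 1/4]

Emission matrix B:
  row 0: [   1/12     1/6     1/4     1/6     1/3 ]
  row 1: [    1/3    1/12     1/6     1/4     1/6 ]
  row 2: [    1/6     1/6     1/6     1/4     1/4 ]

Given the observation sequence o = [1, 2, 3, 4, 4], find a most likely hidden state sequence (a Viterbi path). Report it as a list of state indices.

t=0: δ = [5.556e-02, 3.472e-02, 4.167e-02]  (obs o_0=1)
t=1: δ = [5.208e-03, 3.086e-03, 4.630e-03]  ψ = [2, 0, 0]  (obs o_1=2)
t=2: δ = [3.858e-04, 4.340e-04, 6.510e-04]  ψ = [2, 0, 0]  (obs o_2=3)
t=3: δ = [1.085e-04, 3.617e-05, 5.425e-05]  ψ = [2, 2, 1]  (obs o_3=4)
t=4: δ = [9.042e-06, 6.028e-06, 1.356e-05]  ψ = [2, 0, 0]  (obs o_4=4)
backtrack: best end state = 2; path = [2, 0, 2, 0, 2]

path = [2, 0, 2, 0, 2]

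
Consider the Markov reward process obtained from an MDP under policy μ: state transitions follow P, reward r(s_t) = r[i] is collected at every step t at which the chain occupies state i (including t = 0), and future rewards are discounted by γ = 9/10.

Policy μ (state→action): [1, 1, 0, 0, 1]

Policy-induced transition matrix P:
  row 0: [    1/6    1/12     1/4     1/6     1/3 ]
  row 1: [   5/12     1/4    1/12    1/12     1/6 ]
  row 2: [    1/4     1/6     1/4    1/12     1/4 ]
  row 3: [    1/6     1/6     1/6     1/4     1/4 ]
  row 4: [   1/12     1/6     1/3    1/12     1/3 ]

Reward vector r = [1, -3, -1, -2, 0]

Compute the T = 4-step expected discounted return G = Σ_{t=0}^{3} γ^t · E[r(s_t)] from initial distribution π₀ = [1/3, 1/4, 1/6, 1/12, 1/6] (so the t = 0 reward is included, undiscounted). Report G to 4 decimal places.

G = -2.5685

t=0: π = [0.3333, 0.2500, 0.1667, 0.0833, 0.1667], E[r] = -0.7500, γ^t·E[r] = -0.750000, running G = -0.750000
t=1: π = [0.2292, 0.1597, 0.2153, 0.1250, 0.2708], E[r] = -0.7153, γ^t·E[r] = -0.643750, running G = -1.393750
t=2: π = [0.2020, 0.1609, 0.2355, 0.1233, 0.2784], E[r] = -0.7627, γ^t·E[r] = -0.617813, running G = -2.011563
t=3: π = [0.2033, 0.1632, 0.2361, 0.1207, 0.2766], E[r] = -0.7639, γ^t·E[r] = -0.556910, running G = -2.568473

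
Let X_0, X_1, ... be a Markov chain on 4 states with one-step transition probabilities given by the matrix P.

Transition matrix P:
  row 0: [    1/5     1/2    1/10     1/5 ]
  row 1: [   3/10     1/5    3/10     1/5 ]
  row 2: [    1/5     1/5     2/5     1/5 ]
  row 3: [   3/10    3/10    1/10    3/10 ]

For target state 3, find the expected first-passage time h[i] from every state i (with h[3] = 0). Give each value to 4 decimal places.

First-step conditioning: h[3] = 0; for i ≠ 3, h[i] = 1 + Σ_k P[i][k]·h[k].
  h[0] = 1 + 1/5·h[0] + 1/2·h[1] + 1/10·h[2]
  h[1] = 1 + 3/10·h[0] + 1/5·h[1] + 3/10·h[2]
  h[2] = 1 + 1/5·h[0] + 1/5·h[1] + 2/5·h[2]
Solving the 3×3 linear system over states ≠ 3 gives exactly h = [5, 5, 5, 0] (h[3] = 0 is the target).

h = [5.0000, 5.0000, 5.0000, 0.0000]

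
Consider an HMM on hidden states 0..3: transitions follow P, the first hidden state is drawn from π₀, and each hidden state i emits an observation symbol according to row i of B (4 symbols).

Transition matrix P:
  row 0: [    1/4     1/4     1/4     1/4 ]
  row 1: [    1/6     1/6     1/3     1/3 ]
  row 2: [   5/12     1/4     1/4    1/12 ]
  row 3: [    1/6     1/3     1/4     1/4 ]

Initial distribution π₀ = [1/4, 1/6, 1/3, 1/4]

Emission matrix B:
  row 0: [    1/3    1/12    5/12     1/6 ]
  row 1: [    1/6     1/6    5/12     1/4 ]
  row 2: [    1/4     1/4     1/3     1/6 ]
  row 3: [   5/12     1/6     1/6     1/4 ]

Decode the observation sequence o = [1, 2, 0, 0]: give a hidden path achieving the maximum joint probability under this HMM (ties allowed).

path = [2, 0, 3, 3]

t=0: δ = [2.083e-02, 2.778e-02, 8.333e-02, 4.167e-02]  (obs o_0=1)
t=1: δ = [1.447e-02, 8.681e-03, 6.944e-03, 1.736e-03]  ψ = [2, 2, 2, 3]  (obs o_1=2)
t=2: δ = [1.206e-03, 6.028e-04, 9.042e-04, 1.507e-03]  ψ = [0, 0, 0, 0]  (obs o_2=0)
t=3: δ = [1.256e-04, 8.372e-05, 9.419e-05, 1.570e-04]  ψ = [2, 3, 3, 3]  (obs o_3=0)
backtrack: best end state = 3; path = [2, 0, 3, 3]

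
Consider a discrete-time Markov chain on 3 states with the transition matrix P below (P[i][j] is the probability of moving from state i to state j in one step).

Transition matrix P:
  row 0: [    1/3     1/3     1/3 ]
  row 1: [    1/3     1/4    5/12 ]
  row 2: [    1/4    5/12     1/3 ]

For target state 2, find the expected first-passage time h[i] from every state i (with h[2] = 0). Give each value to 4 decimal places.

First-step conditioning: h[2] = 0; for i ≠ 2, h[i] = 1 + Σ_k P[i][k]·h[k].
  h[0] = 1 + 1/3·h[0] + 1/3·h[1]
  h[1] = 1 + 1/3·h[0] + 1/4·h[1]
Solving the 2×2 linear system over states ≠ 2 gives exactly h = [39/14, 18/7, 0] (h[2] = 0 is the target).

h = [2.7857, 2.5714, 0.0000]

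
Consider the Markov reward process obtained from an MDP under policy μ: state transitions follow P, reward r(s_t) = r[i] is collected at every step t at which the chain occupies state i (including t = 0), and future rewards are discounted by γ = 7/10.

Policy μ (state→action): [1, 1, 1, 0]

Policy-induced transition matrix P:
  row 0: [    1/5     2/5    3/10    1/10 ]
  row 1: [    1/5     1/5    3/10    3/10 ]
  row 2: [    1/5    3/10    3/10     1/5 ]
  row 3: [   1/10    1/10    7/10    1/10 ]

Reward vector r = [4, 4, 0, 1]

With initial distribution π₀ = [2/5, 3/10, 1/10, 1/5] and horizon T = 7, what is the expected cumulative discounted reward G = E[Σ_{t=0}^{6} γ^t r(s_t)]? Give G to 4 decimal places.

G = 7.0133

t=0: π = [0.4000, 0.3000, 0.1000, 0.2000], E[r] = 3.0000, γ^t·E[r] = 3.000000, running G = 3.000000
t=1: π = [0.1800, 0.2700, 0.3800, 0.1700], E[r] = 1.9700, γ^t·E[r] = 1.379000, running G = 4.379000
t=2: π = [0.1830, 0.2570, 0.3680, 0.1920], E[r] = 1.9520, γ^t·E[r] = 0.956480, running G = 5.335480
t=3: π = [0.1808, 0.2542, 0.3768, 0.1882], E[r] = 1.9282, γ^t·E[r] = 0.661373, running G = 5.996853
t=4: π = [0.1812, 0.2550, 0.3753, 0.1885], E[r] = 1.9333, γ^t·E[r] = 0.464190, running G = 6.461043
t=5: π = [0.1811, 0.2549, 0.3754, 0.1885], E[r] = 1.9328, γ^t·E[r] = 0.324841, running G = 6.785884
t=6: π = [0.1811, 0.2549, 0.3754, 0.1885], E[r] = 1.9328, γ^t·E[r] = 0.227390, running G = 7.013273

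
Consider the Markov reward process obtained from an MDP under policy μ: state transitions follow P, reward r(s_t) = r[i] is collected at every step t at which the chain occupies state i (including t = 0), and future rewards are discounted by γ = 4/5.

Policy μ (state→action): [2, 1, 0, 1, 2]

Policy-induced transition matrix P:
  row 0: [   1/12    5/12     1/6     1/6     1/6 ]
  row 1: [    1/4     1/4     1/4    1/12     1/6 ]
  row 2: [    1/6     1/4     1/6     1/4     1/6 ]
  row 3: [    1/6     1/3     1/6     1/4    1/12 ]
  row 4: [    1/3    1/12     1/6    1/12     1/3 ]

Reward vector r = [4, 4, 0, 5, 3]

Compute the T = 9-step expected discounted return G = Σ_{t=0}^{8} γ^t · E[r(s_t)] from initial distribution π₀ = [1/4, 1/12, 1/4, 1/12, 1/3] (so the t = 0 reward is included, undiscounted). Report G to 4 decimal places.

t=0: π = [0.2500, 0.0833, 0.2500, 0.0833, 0.3333], E[r] = 2.7500, γ^t·E[r] = 2.750000, running G = 2.750000
t=1: π = [0.2083, 0.2431, 0.1736, 0.1597, 0.2153], E[r] = 3.2500, γ^t·E[r] = 2.600000, running G = 5.350000
t=2: π = [0.2054, 0.2622, 0.1869, 0.1563, 0.1892], E[r] = 3.2193, γ^t·E[r] = 2.060370, running G = 7.410370
t=3: π = [0.2029, 0.2657, 0.1885, 0.1576, 0.1852], E[r] = 3.2184, γ^t·E[r] = 1.647827, running G = 9.058198
t=4: π = [0.2028, 0.2661, 0.1888, 0.1579, 0.1844], E[r] = 3.2183, γ^t·E[r] = 1.318217, running G = 10.376415
t=5: π = [0.2027, 0.2662, 0.1888, 0.1580, 0.1842], E[r] = 3.2184, γ^t·E[r] = 1.054612, running G = 11.431026
t=6: π = [0.2027, 0.2662, 0.1889, 0.1580, 0.1842], E[r] = 3.2184, γ^t·E[r] = 0.843690, running G = 12.274716
t=7: π = [0.2027, 0.2662, 0.1889, 0.1580, 0.1842], E[r] = 3.2184, γ^t·E[r] = 0.674953, running G = 12.949669
t=8: π = [0.2027, 0.2662, 0.1889, 0.1580, 0.1842], E[r] = 3.2184, γ^t·E[r] = 0.539962, running G = 13.489631

G = 13.4896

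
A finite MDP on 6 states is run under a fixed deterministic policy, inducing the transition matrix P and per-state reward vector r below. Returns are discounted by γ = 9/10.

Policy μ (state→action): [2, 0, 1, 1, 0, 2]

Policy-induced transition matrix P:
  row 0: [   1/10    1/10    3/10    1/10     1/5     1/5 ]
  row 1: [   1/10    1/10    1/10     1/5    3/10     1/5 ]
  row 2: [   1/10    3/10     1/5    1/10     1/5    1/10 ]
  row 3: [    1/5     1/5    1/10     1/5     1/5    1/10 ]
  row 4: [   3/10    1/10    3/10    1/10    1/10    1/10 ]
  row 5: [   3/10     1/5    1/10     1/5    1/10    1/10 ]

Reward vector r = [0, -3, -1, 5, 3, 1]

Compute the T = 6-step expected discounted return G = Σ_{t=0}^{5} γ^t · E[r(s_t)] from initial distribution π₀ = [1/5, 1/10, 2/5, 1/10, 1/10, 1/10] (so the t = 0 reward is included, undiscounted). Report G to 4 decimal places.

G = 2.7211

t=0: π = [0.2000, 0.1000, 0.4000, 0.1000, 0.1000, 0.1000], E[r] = 0.2000, γ^t·E[r] = 0.200000, running G = 0.200000
t=1: π = [0.1500, 0.2000, 0.2000, 0.1300, 0.1900, 0.1300], E[r] = 0.5500, γ^t·E[r] = 0.495000, running G = 0.695000
t=2: π = [0.1770, 0.1660, 0.1880, 0.1460, 0.1880, 0.1350], E[r] = 0.7430, γ^t·E[r] = 0.601830, running G = 1.296830
t=3: π = [0.1792, 0.1657, 0.1918, 0.1447, 0.1843, 0.1343], E[r] = 0.7218, γ^t·E[r] = 0.526192, running G = 1.823022
t=4: π = [0.1782, 0.1663, 0.1919, 0.1445, 0.1847, 0.1345], E[r] = 0.7203, γ^t·E[r] = 0.472595, running G = 2.295618
t=5: π = [0.1783, 0.1663, 0.1918, 0.1445, 0.1847, 0.1344], E[r] = 0.7206, γ^t·E[r] = 0.425501, running G = 2.721118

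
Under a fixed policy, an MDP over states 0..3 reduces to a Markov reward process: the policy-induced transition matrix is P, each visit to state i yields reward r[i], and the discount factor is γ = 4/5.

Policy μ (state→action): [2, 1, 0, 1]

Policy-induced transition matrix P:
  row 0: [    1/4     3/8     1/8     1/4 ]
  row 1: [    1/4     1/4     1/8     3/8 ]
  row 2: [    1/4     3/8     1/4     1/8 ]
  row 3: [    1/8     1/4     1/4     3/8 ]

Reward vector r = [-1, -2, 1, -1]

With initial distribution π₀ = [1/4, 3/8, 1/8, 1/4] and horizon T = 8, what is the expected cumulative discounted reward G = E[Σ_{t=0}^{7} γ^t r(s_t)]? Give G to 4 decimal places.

t=0: π = [0.2500, 0.3750, 0.1250, 0.2500], E[r] = -1.1250, γ^t·E[r] = -1.125000, running G = -1.125000
t=1: π = [0.2188, 0.2969, 0.1719, 0.3125], E[r] = -0.9531, γ^t·E[r] = -0.762500, running G = -1.887500
t=2: π = [0.2109, 0.2988, 0.1855, 0.3047], E[r] = -0.9277, γ^t·E[r] = -0.593750, running G = -2.481250
t=3: π = [0.2119, 0.2996, 0.1863, 0.3022], E[r] = -0.9270, γ^t·E[r] = -0.474625, running G = -2.955875
t=4: π = [0.2122, 0.2998, 0.1861, 0.3019], E[r] = -0.9276, γ^t·E[r] = -0.379963, running G = -3.335838
t=5: π = [0.2123, 0.2998, 0.1860, 0.3020], E[r] = -0.9278, γ^t·E[r] = -0.304016, running G = -3.639854
t=6: π = [0.2123, 0.2998, 0.1860, 0.3020], E[r] = -0.9278, γ^t·E[r] = -0.243215, running G = -3.883069
t=7: π = [0.2123, 0.2998, 0.1860, 0.3020], E[r] = -0.9278, γ^t·E[r] = -0.194572, running G = -4.077641

G = -4.0776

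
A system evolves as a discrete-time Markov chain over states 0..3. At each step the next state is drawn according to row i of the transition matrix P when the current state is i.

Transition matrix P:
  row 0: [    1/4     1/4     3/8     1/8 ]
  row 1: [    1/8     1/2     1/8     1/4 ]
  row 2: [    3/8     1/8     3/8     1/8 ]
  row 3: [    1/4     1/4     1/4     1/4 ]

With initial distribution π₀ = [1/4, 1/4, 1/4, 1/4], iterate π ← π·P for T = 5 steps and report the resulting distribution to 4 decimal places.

t=0: π = [0.2500, 0.2500, 0.2500, 0.2500]
t=1: π = [0.2500, 0.2813, 0.2813, 0.1875]
t=2: π = [0.2500, 0.2852, 0.2813, 0.1836]
t=3: π = [0.2495, 0.2861, 0.2808, 0.1836]
t=4: π = [0.2493, 0.2864, 0.2805, 0.1837]
t=5: π = [0.2493, 0.2865, 0.2804, 0.1838]

π = [0.2493, 0.2865, 0.2804, 0.1838]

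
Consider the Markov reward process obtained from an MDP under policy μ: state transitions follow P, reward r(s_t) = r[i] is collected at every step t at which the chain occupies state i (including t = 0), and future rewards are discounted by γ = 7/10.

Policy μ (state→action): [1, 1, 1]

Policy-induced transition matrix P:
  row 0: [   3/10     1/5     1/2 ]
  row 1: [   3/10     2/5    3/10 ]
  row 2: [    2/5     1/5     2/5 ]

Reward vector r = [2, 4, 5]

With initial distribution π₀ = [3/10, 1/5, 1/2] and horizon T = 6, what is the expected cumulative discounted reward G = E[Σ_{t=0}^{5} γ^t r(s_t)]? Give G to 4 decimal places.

t=0: π = [0.3000, 0.2000, 0.5000], E[r] = 3.9000, γ^t·E[r] = 3.900000, running G = 3.900000
t=1: π = [0.3500, 0.2400, 0.4100], E[r] = 3.7100, γ^t·E[r] = 2.597000, running G = 6.497000
t=2: π = [0.3410, 0.2480, 0.4110], E[r] = 3.7290, γ^t·E[r] = 1.827210, running G = 8.324210
t=3: π = [0.3411, 0.2496, 0.4093], E[r] = 3.7271, γ^t·E[r] = 1.278395, running G = 9.602605
t=4: π = [0.3409, 0.2499, 0.4092], E[r] = 3.7273, γ^t·E[r] = 0.894922, running G = 10.497528
t=5: π = [0.3409, 0.2500, 0.4091], E[r] = 3.7273, γ^t·E[r] = 0.626442, running G = 11.123970

G = 11.1240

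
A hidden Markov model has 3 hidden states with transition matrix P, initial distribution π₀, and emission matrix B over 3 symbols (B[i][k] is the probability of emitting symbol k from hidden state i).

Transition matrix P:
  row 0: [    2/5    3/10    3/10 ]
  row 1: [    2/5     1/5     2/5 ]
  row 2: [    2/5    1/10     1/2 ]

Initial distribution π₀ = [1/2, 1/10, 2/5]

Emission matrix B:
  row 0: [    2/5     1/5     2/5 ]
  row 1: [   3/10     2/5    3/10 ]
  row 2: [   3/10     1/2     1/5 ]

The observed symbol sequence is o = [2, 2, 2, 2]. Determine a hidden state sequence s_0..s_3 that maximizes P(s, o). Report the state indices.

path = [0, 0, 0, 0]

t=0: δ = [2.000e-01, 3.000e-02, 8.000e-02]  (obs o_0=2)
t=1: δ = [3.200e-02, 1.800e-02, 1.200e-02]  ψ = [0, 0, 0]  (obs o_1=2)
t=2: δ = [5.120e-03, 2.880e-03, 1.920e-03]  ψ = [0, 0, 0]  (obs o_2=2)
t=3: δ = [8.192e-04, 4.608e-04, 3.072e-04]  ψ = [0, 0, 0]  (obs o_3=2)
backtrack: best end state = 0; path = [0, 0, 0, 0]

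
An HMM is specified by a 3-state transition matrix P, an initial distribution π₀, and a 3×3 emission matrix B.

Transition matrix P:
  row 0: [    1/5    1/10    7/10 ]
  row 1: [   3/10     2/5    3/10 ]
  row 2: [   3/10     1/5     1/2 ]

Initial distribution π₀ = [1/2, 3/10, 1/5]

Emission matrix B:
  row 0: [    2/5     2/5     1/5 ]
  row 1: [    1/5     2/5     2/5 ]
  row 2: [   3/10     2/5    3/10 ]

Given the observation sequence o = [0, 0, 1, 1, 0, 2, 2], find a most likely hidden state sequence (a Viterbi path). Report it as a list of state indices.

t=0: δ = [2.000e-01, 6.000e-02, 6.000e-02]  (obs o_0=0)
t=1: δ = [1.600e-02, 4.800e-03, 4.200e-02]  ψ = [0, 1, 0]  (obs o_1=0)
t=2: δ = [5.040e-03, 3.360e-03, 8.400e-03]  ψ = [2, 2, 2]  (obs o_2=1)
t=3: δ = [1.008e-03, 6.720e-04, 1.680e-03]  ψ = [2, 2, 2]  (obs o_3=1)
t=4: δ = [2.016e-04, 6.720e-05, 2.520e-04]  ψ = [2, 2, 2]  (obs o_4=0)
t=5: δ = [1.512e-05, 2.016e-05, 4.234e-05]  ψ = [2, 2, 0]  (obs o_5=2)
t=6: δ = [2.540e-06, 3.387e-06, 6.350e-06]  ψ = [2, 2, 2]  (obs o_6=2)
backtrack: best end state = 2; path = [0, 2, 2, 2, 0, 2, 2]

path = [0, 2, 2, 2, 0, 2, 2]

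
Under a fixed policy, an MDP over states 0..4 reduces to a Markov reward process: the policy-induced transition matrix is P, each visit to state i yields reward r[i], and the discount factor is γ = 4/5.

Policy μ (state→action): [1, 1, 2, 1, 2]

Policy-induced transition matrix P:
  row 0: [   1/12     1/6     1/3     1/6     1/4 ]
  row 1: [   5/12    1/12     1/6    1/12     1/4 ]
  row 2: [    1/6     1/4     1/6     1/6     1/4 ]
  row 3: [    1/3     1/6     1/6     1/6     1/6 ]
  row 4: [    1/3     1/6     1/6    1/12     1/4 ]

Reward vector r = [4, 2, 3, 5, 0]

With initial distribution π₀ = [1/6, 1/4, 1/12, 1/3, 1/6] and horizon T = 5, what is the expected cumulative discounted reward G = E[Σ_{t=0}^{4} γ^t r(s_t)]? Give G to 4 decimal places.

t=0: π = [0.1667, 0.2500, 0.0833, 0.3333, 0.1667], E[r] = 3.0833, γ^t·E[r] = 3.083333, running G = 3.083333
t=1: π = [0.2986, 0.1528, 0.1944, 0.1319, 0.2222], E[r] = 2.7431, γ^t·E[r] = 2.194444, running G = 5.277778
t=2: π = [0.2390, 0.1701, 0.2164, 0.1354, 0.2390], E[r] = 2.6227, γ^t·E[r] = 1.678519, running G = 6.956296
t=3: π = [0.2517, 0.1705, 0.2065, 0.1326, 0.2387], E[r] = 2.6302, γ^t·E[r] = 1.346642, running G = 8.302938
t=4: π = [0.2502, 0.1697, 0.2086, 0.1326, 0.2390], E[r] = 2.6288, γ^t·E[r] = 1.076760, running G = 9.379699

G = 9.3797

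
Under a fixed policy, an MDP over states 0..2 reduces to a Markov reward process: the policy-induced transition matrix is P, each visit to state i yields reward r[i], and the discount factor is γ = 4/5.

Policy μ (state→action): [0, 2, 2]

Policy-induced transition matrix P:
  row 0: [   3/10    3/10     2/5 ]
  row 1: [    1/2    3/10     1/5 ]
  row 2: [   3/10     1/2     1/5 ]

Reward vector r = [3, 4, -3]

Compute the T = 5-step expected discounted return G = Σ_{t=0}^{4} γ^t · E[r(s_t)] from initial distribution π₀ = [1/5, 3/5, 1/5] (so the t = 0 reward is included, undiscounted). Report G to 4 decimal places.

t=0: π = [0.2000, 0.6000, 0.2000], E[r] = 2.4000, γ^t·E[r] = 2.400000, running G = 2.400000
t=1: π = [0.4200, 0.3400, 0.2400], E[r] = 1.9000, γ^t·E[r] = 1.520000, running G = 3.920000
t=2: π = [0.3680, 0.3480, 0.2840], E[r] = 1.6440, γ^t·E[r] = 1.052160, running G = 4.972160
t=3: π = [0.3696, 0.3568, 0.2736], E[r] = 1.7152, γ^t·E[r] = 0.878182, running G = 5.850342
t=4: π = [0.3714, 0.3547, 0.2739], E[r] = 1.7112, γ^t·E[r] = 0.700908, running G = 6.551250

G = 6.5512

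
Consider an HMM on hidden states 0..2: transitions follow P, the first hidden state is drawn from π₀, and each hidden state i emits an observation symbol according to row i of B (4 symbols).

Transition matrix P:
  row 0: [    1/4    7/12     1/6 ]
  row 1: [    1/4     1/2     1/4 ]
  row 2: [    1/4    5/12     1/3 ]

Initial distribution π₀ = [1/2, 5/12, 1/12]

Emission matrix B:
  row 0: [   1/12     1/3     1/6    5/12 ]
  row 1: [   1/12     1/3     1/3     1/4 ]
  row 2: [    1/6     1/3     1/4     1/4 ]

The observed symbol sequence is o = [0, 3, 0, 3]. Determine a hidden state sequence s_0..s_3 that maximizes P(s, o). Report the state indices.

t=0: δ = [4.167e-02, 3.472e-02, 1.389e-02]  (obs o_0=0)
t=1: δ = [4.340e-03, 6.076e-03, 2.170e-03]  ψ = [0, 0, 1]  (obs o_1=3)
t=2: δ = [1.266e-04, 2.532e-04, 2.532e-04]  ψ = [1, 1, 1]  (obs o_2=0)
t=3: δ = [2.637e-05, 3.165e-05, 2.110e-05]  ψ = [1, 1, 2]  (obs o_3=3)
backtrack: best end state = 1; path = [0, 1, 1, 1]

path = [0, 1, 1, 1]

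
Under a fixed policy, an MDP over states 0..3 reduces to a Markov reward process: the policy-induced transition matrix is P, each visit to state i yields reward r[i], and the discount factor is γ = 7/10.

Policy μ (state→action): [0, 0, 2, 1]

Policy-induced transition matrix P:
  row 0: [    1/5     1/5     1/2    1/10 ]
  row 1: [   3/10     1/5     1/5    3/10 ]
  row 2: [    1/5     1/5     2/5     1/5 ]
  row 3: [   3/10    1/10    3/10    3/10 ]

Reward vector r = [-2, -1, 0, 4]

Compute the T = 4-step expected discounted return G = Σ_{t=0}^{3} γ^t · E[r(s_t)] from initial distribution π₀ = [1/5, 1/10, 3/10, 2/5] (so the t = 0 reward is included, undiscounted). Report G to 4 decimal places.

t=0: π = [0.2000, 0.1000, 0.3000, 0.4000], E[r] = 1.1000, γ^t·E[r] = 1.100000, running G = 1.100000
t=1: π = [0.2500, 0.1600, 0.3600, 0.2300], E[r] = 0.2600, γ^t·E[r] = 0.182000, running G = 1.282000
t=2: π = [0.2390, 0.1770, 0.3700, 0.2140], E[r] = 0.2010, γ^t·E[r] = 0.098490, running G = 1.380490
t=3: π = [0.2391, 0.1786, 0.3671, 0.2152], E[r] = 0.2040, γ^t·E[r] = 0.069972, running G = 1.450462

G = 1.4505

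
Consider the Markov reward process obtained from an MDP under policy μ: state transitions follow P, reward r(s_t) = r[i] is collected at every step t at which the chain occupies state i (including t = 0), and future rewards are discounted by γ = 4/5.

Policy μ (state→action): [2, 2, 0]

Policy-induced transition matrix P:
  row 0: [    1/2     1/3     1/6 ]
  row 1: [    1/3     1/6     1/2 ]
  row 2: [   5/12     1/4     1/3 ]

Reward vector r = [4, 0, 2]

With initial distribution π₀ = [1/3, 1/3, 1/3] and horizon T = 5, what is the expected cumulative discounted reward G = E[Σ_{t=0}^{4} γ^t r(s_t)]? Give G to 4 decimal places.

G = 7.5104

t=0: π = [0.3333, 0.3333, 0.3333], E[r] = 2.0000, γ^t·E[r] = 2.000000, running G = 2.000000
t=1: π = [0.4167, 0.2500, 0.3333], E[r] = 2.3333, γ^t·E[r] = 1.866667, running G = 3.866667
t=2: π = [0.4306, 0.2639, 0.3056], E[r] = 2.3333, γ^t·E[r] = 1.493333, running G = 5.360000
t=3: π = [0.4306, 0.2639, 0.3056], E[r] = 2.3333, γ^t·E[r] = 1.194667, running G = 6.554667
t=4: π = [0.4306, 0.2639, 0.3056], E[r] = 2.3333, γ^t·E[r] = 0.955733, running G = 7.510400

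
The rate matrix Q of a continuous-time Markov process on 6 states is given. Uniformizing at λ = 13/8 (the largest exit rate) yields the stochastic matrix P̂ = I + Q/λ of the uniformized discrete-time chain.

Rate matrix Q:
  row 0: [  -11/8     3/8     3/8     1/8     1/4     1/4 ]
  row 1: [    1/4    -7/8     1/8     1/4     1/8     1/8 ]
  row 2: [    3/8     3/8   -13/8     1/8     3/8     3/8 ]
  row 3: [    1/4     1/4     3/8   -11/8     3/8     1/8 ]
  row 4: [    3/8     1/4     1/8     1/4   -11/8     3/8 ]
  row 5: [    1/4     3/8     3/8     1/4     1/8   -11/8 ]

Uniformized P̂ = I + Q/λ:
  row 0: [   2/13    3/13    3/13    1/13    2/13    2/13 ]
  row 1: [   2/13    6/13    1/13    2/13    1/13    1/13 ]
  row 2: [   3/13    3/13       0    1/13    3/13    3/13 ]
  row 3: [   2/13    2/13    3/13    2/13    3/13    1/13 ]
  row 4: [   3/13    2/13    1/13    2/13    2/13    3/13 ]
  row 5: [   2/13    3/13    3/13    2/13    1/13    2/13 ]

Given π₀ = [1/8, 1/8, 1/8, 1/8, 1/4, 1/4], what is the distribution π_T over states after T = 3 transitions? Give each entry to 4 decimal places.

π = [0.1758, 0.2703, 0.1358, 0.1296, 0.1429, 0.1457]

t=0: π = [0.1250, 0.1250, 0.1250, 0.1250, 0.2500, 0.2500]
t=1: π = [0.1827, 0.2308, 0.1442, 0.1346, 0.1442, 0.1635]
t=2: π = [0.1760, 0.2626, 0.1398, 0.1287, 0.1450, 0.1479]
t=3: π = [0.1758, 0.2703, 0.1358, 0.1296, 0.1429, 0.1457]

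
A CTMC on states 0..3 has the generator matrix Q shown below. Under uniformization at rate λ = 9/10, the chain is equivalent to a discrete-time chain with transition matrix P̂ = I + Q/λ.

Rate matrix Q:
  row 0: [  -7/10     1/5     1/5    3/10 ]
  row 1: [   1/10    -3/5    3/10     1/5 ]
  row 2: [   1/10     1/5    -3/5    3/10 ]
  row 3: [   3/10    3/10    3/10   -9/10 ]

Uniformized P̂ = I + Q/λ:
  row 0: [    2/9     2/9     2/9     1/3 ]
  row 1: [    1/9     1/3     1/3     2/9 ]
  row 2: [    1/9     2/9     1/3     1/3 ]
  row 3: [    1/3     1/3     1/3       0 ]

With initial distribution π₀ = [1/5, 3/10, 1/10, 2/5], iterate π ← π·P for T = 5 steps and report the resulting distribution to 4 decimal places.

π = [0.1820, 0.2785, 0.3132, 0.2263]

t=0: π = [0.2000, 0.3000, 0.1000, 0.4000]
t=1: π = [0.2222, 0.3000, 0.3111, 0.1667]
t=2: π = [0.1728, 0.2741, 0.3086, 0.2444]
t=3: π = [0.1846, 0.2798, 0.3141, 0.2214]
t=4: π = [0.1808, 0.2779, 0.3128, 0.2284]
t=5: π = [0.1820, 0.2785, 0.3132, 0.2263]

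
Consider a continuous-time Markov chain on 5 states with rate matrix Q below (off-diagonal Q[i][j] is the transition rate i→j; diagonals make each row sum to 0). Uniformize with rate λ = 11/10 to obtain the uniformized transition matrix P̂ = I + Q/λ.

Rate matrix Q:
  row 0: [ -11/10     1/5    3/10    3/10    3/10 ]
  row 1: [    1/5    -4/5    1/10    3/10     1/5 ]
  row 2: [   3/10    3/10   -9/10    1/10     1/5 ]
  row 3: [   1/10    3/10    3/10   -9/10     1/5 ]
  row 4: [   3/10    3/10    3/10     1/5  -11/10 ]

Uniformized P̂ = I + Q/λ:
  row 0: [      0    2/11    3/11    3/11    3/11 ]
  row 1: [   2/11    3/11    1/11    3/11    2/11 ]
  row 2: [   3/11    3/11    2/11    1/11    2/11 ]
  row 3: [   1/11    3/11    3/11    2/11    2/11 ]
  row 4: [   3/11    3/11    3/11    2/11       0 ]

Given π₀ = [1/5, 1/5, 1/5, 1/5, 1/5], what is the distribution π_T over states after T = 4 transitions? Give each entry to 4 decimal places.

π = [0.1671, 0.2576, 0.2071, 0.2016, 0.1667]

t=0: π = [0.2000, 0.2000, 0.2000, 0.2000, 0.2000]
t=1: π = [0.1636, 0.2545, 0.2182, 0.2000, 0.1636]
t=2: π = [0.1686, 0.2579, 0.2066, 0.2000, 0.1669]
t=3: π = [0.1669, 0.2574, 0.2071, 0.2018, 0.1668]
t=4: π = [0.1671, 0.2576, 0.2071, 0.2016, 0.1667]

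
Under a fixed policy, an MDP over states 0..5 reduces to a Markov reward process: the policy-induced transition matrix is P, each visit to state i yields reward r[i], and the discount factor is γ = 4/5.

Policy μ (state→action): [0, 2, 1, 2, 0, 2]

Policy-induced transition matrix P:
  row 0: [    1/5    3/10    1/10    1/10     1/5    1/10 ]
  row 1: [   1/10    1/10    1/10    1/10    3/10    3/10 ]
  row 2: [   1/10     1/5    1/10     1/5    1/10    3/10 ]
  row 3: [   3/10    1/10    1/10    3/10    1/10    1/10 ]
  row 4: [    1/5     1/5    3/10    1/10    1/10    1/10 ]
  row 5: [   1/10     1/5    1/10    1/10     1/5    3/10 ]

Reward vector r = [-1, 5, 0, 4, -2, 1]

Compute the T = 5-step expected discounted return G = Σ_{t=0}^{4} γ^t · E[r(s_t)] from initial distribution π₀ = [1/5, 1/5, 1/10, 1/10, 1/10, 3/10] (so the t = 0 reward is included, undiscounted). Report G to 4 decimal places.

G = 4.0619

t=0: π = [0.2000, 0.2000, 0.1000, 0.1000, 0.1000, 0.3000], E[r] = 1.3000, γ^t·E[r] = 1.300000, running G = 1.300000
t=1: π = [0.1500, 0.1900, 0.1200, 0.1300, 0.1900, 0.2200], E[r] = 1.1600, γ^t·E[r] = 0.928000, running G = 2.228000
t=2: π = [0.1600, 0.1830, 0.1380, 0.1380, 0.1750, 0.2060], E[r] = 1.1630, γ^t·E[r] = 0.744320, running G = 2.972320
t=3: π = [0.1611, 0.1839, 0.1350, 0.1414, 0.1732, 0.2054], E[r] = 1.1830, γ^t·E[r] = 0.605696, running G = 3.578016
t=4: π = [0.1617, 0.1836, 0.1346, 0.1418, 0.1734, 0.2049], E[r] = 1.1813, γ^t·E[r] = 0.483865, running G = 4.061881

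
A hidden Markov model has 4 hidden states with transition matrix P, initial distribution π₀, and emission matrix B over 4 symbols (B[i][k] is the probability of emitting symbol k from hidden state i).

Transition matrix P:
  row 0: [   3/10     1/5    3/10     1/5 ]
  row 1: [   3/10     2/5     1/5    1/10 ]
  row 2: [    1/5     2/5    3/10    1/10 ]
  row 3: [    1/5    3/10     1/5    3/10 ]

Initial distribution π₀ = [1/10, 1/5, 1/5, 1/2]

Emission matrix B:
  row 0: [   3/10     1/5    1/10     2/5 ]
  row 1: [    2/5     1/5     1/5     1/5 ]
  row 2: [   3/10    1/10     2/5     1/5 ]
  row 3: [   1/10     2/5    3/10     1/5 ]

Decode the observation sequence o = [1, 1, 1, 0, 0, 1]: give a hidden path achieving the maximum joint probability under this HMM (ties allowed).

path = [3, 3, 3, 1, 1, 1]

t=0: δ = [2.000e-02, 4.000e-02, 2.000e-02, 2.000e-01]  (obs o_0=1)
t=1: δ = [8.000e-03, 1.200e-02, 4.000e-03, 2.400e-02]  ψ = [3, 3, 3, 3]  (obs o_1=1)
t=2: δ = [9.600e-04, 1.440e-03, 4.800e-04, 2.880e-03]  ψ = [3, 3, 3, 3]  (obs o_2=1)
t=3: δ = [1.728e-04, 3.456e-04, 1.728e-04, 8.640e-05]  ψ = [3, 3, 3, 3]  (obs o_3=0)
t=4: δ = [3.110e-05, 5.530e-05, 2.074e-05, 3.456e-06]  ψ = [1, 1, 1, 0]  (obs o_4=0)
t=5: δ = [3.318e-06, 4.424e-06, 1.106e-06, 2.488e-06]  ψ = [1, 1, 1, 0]  (obs o_5=1)
backtrack: best end state = 1; path = [3, 3, 3, 1, 1, 1]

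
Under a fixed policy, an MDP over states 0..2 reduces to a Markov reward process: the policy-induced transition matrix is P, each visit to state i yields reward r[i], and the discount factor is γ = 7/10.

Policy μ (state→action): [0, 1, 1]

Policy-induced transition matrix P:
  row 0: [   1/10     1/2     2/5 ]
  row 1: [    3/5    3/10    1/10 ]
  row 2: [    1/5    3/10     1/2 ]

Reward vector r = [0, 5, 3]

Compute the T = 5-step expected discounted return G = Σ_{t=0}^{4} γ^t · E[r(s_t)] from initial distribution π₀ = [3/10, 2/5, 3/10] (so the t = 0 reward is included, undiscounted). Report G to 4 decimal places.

t=0: π = [0.3000, 0.4000, 0.3000], E[r] = 2.9000, γ^t·E[r] = 2.900000, running G = 2.900000
t=1: π = [0.3300, 0.3600, 0.3100], E[r] = 2.7300, γ^t·E[r] = 1.911000, running G = 4.811000
t=2: π = [0.3110, 0.3660, 0.3230], E[r] = 2.7990, γ^t·E[r] = 1.371510, running G = 6.182510
t=3: π = [0.3153, 0.3622, 0.3225], E[r] = 2.7785, γ^t·E[r] = 0.953026, running G = 7.135536
t=4: π = [0.3134, 0.3631, 0.3236], E[r] = 2.7861, γ^t·E[r] = 0.668935, running G = 7.804471

G = 7.8045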